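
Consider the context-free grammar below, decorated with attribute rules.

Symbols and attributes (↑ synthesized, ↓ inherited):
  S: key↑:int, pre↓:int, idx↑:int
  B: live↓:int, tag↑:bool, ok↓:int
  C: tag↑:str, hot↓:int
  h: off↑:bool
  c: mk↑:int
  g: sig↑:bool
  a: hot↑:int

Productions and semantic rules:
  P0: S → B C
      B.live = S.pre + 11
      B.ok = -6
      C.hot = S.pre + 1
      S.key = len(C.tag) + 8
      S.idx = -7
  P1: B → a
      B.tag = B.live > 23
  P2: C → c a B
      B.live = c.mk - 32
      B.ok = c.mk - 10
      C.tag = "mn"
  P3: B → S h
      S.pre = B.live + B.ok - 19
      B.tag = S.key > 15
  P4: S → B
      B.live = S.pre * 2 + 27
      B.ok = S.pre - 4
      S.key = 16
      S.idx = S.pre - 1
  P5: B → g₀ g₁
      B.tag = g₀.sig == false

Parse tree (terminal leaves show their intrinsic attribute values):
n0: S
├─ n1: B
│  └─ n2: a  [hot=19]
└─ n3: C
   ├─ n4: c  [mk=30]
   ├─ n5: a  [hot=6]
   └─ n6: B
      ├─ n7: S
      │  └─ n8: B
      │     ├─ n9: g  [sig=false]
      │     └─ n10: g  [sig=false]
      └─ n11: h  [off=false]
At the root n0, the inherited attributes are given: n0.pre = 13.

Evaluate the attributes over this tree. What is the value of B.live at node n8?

25

1. n0.pre = 13  [given at root]
2. n1.live = 24  [S.pre + 11]
3. n1.ok = -6  [-6]
4. n2.hot = 19  [terminal]
5. n1.tag = true  [B.live > 23]
6. n3.hot = 14  [S.pre + 1]
7. n4.mk = 30  [terminal]
8. n5.hot = 6  [terminal]
9. n6.live = -2  [c.mk - 32]
10. n6.ok = 20  [c.mk - 10]
11. n7.pre = -1  [B.live + B.ok - 19]
12. n8.live = 25  [S.pre * 2 + 27]
13. n8.ok = -5  [S.pre - 4]
14. n9.sig = false  [terminal]
15. n10.sig = false  [terminal]
16. n8.tag = true  [g₀.sig == false]
17. n7.key = 16  [16]
18. n7.idx = -2  [S.pre - 1]
19. n11.off = false  [terminal]
20. n6.tag = true  [S.key > 15]
21. n3.tag = "mn"  ["mn"]
22. n0.key = 10  [len(C.tag) + 8]
23. n0.idx = -7  [-7]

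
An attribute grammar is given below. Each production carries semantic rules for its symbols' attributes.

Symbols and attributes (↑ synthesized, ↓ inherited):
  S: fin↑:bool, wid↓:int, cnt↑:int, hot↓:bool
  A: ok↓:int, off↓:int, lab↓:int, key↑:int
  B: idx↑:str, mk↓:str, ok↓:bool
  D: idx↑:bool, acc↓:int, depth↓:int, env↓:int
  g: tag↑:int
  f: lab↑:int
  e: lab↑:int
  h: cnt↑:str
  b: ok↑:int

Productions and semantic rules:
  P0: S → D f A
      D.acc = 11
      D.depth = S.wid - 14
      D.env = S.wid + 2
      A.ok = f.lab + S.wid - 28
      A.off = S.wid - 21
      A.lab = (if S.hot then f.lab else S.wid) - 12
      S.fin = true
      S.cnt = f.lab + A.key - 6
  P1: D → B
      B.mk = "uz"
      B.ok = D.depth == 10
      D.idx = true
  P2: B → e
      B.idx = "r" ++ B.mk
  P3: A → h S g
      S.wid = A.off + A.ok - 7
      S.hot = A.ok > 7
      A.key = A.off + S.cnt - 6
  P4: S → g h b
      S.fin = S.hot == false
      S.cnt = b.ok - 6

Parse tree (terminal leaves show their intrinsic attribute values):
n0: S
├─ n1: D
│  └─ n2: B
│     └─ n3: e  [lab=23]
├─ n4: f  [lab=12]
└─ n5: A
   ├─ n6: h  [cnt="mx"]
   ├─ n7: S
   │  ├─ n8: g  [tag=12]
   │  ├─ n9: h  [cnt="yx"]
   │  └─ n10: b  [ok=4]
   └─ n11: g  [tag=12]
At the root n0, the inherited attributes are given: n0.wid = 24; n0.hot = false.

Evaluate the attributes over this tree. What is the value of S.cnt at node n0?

1. n0.wid = 24  [given at root]
2. n0.hot = false  [given at root]
3. n1.acc = 11  [11]
4. n1.depth = 10  [S.wid - 14]
5. n1.env = 26  [S.wid + 2]
6. n2.mk = "uz"  ["uz"]
7. n2.ok = true  [D.depth == 10]
8. n3.lab = 23  [terminal]
9. n2.idx = "ruz"  ["r" ++ B.mk]
10. n1.idx = true  [true]
11. n4.lab = 12  [terminal]
12. n5.ok = 8  [f.lab + S.wid - 28]
13. n5.off = 3  [S.wid - 21]
14. n5.lab = 12  [(if S.hot then f.lab else S.wid) - 12]
15. n6.cnt = "mx"  [terminal]
16. n7.wid = 4  [A.off + A.ok - 7]
17. n7.hot = true  [A.ok > 7]
18. n8.tag = 12  [terminal]
19. n9.cnt = "yx"  [terminal]
20. n10.ok = 4  [terminal]
21. n7.fin = false  [S.hot == false]
22. n7.cnt = -2  [b.ok - 6]
23. n11.tag = 12  [terminal]
24. n5.key = -5  [A.off + S.cnt - 6]
25. n0.fin = true  [true]
26. n0.cnt = 1  [f.lab + A.key - 6]

1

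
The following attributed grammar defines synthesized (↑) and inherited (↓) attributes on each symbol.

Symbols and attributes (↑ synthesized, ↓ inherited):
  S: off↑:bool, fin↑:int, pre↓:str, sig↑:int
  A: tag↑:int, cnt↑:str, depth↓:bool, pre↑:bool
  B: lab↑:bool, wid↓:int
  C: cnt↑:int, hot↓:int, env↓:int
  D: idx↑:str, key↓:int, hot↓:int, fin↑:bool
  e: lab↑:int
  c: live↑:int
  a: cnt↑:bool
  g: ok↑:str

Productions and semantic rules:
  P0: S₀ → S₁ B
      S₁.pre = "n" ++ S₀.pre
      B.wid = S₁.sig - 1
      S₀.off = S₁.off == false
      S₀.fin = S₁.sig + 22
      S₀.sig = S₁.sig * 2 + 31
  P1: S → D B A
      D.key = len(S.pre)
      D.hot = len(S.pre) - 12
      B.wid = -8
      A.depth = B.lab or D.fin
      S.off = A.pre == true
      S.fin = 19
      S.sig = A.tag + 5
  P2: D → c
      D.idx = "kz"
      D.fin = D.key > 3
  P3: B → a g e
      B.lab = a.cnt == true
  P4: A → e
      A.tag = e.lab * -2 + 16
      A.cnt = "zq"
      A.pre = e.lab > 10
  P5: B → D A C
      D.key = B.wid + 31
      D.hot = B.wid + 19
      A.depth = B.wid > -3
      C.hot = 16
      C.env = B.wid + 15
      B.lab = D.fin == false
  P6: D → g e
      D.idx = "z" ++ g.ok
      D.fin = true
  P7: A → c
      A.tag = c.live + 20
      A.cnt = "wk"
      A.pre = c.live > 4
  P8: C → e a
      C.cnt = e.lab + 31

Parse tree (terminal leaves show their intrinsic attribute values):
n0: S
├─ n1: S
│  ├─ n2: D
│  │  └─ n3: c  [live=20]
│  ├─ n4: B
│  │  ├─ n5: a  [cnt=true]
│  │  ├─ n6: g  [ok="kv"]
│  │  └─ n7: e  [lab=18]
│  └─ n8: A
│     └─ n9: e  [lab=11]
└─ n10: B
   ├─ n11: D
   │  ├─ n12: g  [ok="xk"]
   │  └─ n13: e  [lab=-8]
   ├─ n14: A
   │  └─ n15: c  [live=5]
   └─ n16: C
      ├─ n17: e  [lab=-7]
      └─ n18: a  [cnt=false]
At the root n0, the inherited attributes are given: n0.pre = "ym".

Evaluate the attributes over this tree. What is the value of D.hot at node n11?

17

1. n0.pre = "ym"  [given at root]
2. n1.pre = "nym"  ["n" ++ S₀.pre]
3. n2.key = 3  [len(S.pre)]
4. n2.hot = -9  [len(S.pre) - 12]
5. n3.live = 20  [terminal]
6. n2.idx = "kz"  ["kz"]
7. n2.fin = false  [D.key > 3]
8. n4.wid = -8  [-8]
9. n5.cnt = true  [terminal]
10. n6.ok = "kv"  [terminal]
11. n7.lab = 18  [terminal]
12. n4.lab = true  [a.cnt == true]
13. n8.depth = true  [B.lab or D.fin]
14. n9.lab = 11  [terminal]
15. n8.tag = -6  [e.lab * -2 + 16]
16. n8.cnt = "zq"  ["zq"]
17. n8.pre = true  [e.lab > 10]
18. n1.off = true  [A.pre == true]
19. n1.fin = 19  [19]
20. n1.sig = -1  [A.tag + 5]
21. n10.wid = -2  [S₁.sig - 1]
22. n11.key = 29  [B.wid + 31]
23. n11.hot = 17  [B.wid + 19]
24. n12.ok = "xk"  [terminal]
25. n13.lab = -8  [terminal]
26. n11.idx = "zxk"  ["z" ++ g.ok]
27. n11.fin = true  [true]
28. n14.depth = true  [B.wid > -3]
29. n15.live = 5  [terminal]
30. n14.tag = 25  [c.live + 20]
31. n14.cnt = "wk"  ["wk"]
32. n14.pre = true  [c.live > 4]
33. n16.hot = 16  [16]
34. n16.env = 13  [B.wid + 15]
35. n17.lab = -7  [terminal]
36. n18.cnt = false  [terminal]
37. n16.cnt = 24  [e.lab + 31]
38. n10.lab = false  [D.fin == false]
39. n0.off = false  [S₁.off == false]
40. n0.fin = 21  [S₁.sig + 22]
41. n0.sig = 29  [S₁.sig * 2 + 31]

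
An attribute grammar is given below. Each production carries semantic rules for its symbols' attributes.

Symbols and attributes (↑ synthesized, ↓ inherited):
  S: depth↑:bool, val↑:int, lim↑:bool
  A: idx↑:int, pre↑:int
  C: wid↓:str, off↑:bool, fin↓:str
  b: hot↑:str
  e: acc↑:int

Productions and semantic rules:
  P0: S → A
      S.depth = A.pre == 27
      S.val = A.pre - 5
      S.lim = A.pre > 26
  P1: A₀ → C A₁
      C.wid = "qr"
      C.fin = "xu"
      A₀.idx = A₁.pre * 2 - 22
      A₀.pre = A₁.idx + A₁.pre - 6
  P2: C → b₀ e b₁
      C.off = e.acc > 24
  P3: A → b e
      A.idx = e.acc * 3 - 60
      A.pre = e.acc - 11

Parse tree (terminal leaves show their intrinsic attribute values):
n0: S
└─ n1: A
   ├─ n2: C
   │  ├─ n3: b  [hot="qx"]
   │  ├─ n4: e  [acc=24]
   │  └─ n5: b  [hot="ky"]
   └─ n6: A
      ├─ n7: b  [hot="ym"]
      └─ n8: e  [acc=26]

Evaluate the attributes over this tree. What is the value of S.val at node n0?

1. n2.wid = "qr"  ["qr"]
2. n2.fin = "xu"  ["xu"]
3. n3.hot = "qx"  [terminal]
4. n4.acc = 24  [terminal]
5. n5.hot = "ky"  [terminal]
6. n2.off = false  [e.acc > 24]
7. n7.hot = "ym"  [terminal]
8. n8.acc = 26  [terminal]
9. n6.idx = 18  [e.acc * 3 - 60]
10. n6.pre = 15  [e.acc - 11]
11. n1.idx = 8  [A₁.pre * 2 - 22]
12. n1.pre = 27  [A₁.idx + A₁.pre - 6]
13. n0.depth = true  [A.pre == 27]
14. n0.val = 22  [A.pre - 5]
15. n0.lim = true  [A.pre > 26]

22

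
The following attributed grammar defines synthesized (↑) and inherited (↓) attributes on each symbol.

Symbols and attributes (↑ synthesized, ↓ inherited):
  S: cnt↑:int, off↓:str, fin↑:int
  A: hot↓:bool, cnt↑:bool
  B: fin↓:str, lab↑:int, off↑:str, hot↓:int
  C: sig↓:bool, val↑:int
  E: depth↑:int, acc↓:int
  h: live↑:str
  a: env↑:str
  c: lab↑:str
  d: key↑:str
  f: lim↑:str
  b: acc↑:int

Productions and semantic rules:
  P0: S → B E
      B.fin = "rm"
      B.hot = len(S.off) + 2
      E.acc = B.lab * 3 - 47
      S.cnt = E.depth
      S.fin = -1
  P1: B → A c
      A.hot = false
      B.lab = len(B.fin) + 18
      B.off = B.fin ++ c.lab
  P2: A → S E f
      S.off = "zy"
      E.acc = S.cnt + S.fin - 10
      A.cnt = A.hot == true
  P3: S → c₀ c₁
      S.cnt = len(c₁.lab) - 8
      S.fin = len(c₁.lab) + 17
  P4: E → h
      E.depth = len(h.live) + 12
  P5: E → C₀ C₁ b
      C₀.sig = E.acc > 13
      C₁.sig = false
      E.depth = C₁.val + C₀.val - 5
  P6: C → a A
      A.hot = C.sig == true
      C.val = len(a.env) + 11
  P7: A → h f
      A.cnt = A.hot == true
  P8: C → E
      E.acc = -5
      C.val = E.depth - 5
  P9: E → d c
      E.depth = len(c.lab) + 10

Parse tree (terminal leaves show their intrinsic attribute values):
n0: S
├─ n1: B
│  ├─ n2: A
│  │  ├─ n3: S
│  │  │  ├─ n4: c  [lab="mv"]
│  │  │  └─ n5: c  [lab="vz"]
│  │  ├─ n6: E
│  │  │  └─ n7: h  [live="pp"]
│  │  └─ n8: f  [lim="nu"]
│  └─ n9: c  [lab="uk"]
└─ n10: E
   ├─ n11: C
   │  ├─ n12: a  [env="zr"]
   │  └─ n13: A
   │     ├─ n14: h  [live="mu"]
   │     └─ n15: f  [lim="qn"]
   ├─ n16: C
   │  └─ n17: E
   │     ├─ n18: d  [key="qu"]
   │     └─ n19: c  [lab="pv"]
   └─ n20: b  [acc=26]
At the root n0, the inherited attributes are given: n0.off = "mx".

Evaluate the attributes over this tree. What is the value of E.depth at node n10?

1. n0.off = "mx"  [given at root]
2. n1.fin = "rm"  ["rm"]
3. n1.hot = 4  [len(S.off) + 2]
4. n2.hot = false  [false]
5. n3.off = "zy"  ["zy"]
6. n4.lab = "mv"  [terminal]
7. n5.lab = "vz"  [terminal]
8. n3.cnt = -6  [len(c₁.lab) - 8]
9. n3.fin = 19  [len(c₁.lab) + 17]
10. n6.acc = 3  [S.cnt + S.fin - 10]
11. n7.live = "pp"  [terminal]
12. n6.depth = 14  [len(h.live) + 12]
13. n8.lim = "nu"  [terminal]
14. n2.cnt = false  [A.hot == true]
15. n9.lab = "uk"  [terminal]
16. n1.lab = 20  [len(B.fin) + 18]
17. n1.off = "rmuk"  [B.fin ++ c.lab]
18. n10.acc = 13  [B.lab * 3 - 47]
19. n11.sig = false  [E.acc > 13]
20. n12.env = "zr"  [terminal]
21. n13.hot = false  [C.sig == true]
22. n14.live = "mu"  [terminal]
23. n15.lim = "qn"  [terminal]
24. n13.cnt = false  [A.hot == true]
25. n11.val = 13  [len(a.env) + 11]
26. n16.sig = false  [false]
27. n17.acc = -5  [-5]
28. n18.key = "qu"  [terminal]
29. n19.lab = "pv"  [terminal]
30. n17.depth = 12  [len(c.lab) + 10]
31. n16.val = 7  [E.depth - 5]
32. n20.acc = 26  [terminal]
33. n10.depth = 15  [C₁.val + C₀.val - 5]
34. n0.cnt = 15  [E.depth]
35. n0.fin = -1  [-1]

15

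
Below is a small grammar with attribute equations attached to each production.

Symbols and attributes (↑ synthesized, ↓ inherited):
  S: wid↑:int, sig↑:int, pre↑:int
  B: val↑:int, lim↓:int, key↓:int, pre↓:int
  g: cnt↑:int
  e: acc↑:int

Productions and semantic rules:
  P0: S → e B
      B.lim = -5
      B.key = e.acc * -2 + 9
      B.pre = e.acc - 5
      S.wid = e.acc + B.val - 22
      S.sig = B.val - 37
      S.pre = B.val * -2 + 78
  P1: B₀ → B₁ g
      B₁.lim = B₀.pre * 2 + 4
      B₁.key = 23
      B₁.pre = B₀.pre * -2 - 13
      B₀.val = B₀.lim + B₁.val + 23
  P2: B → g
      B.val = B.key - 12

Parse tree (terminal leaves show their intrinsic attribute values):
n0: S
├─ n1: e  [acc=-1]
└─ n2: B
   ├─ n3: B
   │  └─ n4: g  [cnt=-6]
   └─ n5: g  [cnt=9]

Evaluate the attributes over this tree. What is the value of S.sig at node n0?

-8

1. n1.acc = -1  [terminal]
2. n2.lim = -5  [-5]
3. n2.key = 11  [e.acc * -2 + 9]
4. n2.pre = -6  [e.acc - 5]
5. n3.lim = -8  [B₀.pre * 2 + 4]
6. n3.key = 23  [23]
7. n3.pre = -1  [B₀.pre * -2 - 13]
8. n4.cnt = -6  [terminal]
9. n3.val = 11  [B.key - 12]
10. n5.cnt = 9  [terminal]
11. n2.val = 29  [B₀.lim + B₁.val + 23]
12. n0.wid = 6  [e.acc + B.val - 22]
13. n0.sig = -8  [B.val - 37]
14. n0.pre = 20  [B.val * -2 + 78]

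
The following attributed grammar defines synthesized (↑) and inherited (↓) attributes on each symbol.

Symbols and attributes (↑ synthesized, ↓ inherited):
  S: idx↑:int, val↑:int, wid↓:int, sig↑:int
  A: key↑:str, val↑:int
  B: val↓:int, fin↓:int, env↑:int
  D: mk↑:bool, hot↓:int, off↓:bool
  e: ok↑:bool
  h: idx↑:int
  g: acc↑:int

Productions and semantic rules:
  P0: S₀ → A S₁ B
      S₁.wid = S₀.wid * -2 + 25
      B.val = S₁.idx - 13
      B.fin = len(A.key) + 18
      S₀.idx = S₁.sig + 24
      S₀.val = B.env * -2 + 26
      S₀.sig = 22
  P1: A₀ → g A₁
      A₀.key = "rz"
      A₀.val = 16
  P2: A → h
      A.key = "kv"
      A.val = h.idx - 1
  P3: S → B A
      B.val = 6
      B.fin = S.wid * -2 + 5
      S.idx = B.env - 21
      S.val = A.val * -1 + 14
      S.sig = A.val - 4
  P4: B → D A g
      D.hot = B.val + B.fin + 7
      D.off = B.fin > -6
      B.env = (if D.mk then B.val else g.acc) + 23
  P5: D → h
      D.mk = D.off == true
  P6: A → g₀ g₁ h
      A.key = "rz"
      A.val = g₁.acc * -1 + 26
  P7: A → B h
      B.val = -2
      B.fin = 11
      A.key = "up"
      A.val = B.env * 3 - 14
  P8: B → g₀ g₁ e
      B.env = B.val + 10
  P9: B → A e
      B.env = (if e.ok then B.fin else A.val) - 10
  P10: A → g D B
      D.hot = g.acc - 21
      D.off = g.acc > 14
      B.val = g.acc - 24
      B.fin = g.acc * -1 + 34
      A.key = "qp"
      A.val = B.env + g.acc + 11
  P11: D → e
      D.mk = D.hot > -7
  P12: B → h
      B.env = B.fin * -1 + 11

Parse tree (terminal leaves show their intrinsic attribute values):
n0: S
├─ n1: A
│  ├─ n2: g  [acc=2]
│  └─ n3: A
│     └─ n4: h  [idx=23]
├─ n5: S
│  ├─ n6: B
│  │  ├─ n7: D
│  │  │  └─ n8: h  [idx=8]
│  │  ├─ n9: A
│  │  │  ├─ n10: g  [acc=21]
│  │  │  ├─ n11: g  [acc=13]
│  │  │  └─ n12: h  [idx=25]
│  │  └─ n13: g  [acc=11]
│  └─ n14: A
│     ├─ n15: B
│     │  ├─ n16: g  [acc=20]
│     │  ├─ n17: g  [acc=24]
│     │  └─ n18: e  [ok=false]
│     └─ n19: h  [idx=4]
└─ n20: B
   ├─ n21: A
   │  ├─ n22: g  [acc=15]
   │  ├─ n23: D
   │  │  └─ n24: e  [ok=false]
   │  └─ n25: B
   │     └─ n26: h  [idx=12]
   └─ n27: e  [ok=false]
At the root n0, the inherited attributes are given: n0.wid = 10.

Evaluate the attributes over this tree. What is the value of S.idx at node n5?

8

1. n0.wid = 10  [given at root]
2. n2.acc = 2  [terminal]
3. n4.idx = 23  [terminal]
4. n3.key = "kv"  ["kv"]
5. n3.val = 22  [h.idx - 1]
6. n1.key = "rz"  ["rz"]
7. n1.val = 16  [16]
8. n5.wid = 5  [S₀.wid * -2 + 25]
9. n6.val = 6  [6]
10. n6.fin = -5  [S.wid * -2 + 5]
11. n7.hot = 8  [B.val + B.fin + 7]
12. n7.off = true  [B.fin > -6]
13. n8.idx = 8  [terminal]
14. n7.mk = true  [D.off == true]
15. n10.acc = 21  [terminal]
16. n11.acc = 13  [terminal]
17. n12.idx = 25  [terminal]
18. n9.key = "rz"  ["rz"]
19. n9.val = 13  [g₁.acc * -1 + 26]
20. n13.acc = 11  [terminal]
21. n6.env = 29  [(if D.mk then B.val else g.acc) + 23]
22. n15.val = -2  [-2]
23. n15.fin = 11  [11]
24. n16.acc = 20  [terminal]
25. n17.acc = 24  [terminal]
26. n18.ok = false  [terminal]
27. n15.env = 8  [B.val + 10]
28. n19.idx = 4  [terminal]
29. n14.key = "up"  ["up"]
30. n14.val = 10  [B.env * 3 - 14]
31. n5.idx = 8  [B.env - 21]
32. n5.val = 4  [A.val * -1 + 14]
33. n5.sig = 6  [A.val - 4]
34. n20.val = -5  [S₁.idx - 13]
35. n20.fin = 20  [len(A.key) + 18]
36. n22.acc = 15  [terminal]
37. n23.hot = -6  [g.acc - 21]
38. n23.off = true  [g.acc > 14]
39. n24.ok = false  [terminal]
40. n23.mk = true  [D.hot > -7]
41. n25.val = -9  [g.acc - 24]
42. n25.fin = 19  [g.acc * -1 + 34]
43. n26.idx = 12  [terminal]
44. n25.env = -8  [B.fin * -1 + 11]
45. n21.key = "qp"  ["qp"]
46. n21.val = 18  [B.env + g.acc + 11]
47. n27.ok = false  [terminal]
48. n20.env = 8  [(if e.ok then B.fin else A.val) - 10]
49. n0.idx = 30  [S₁.sig + 24]
50. n0.val = 10  [B.env * -2 + 26]
51. n0.sig = 22  [22]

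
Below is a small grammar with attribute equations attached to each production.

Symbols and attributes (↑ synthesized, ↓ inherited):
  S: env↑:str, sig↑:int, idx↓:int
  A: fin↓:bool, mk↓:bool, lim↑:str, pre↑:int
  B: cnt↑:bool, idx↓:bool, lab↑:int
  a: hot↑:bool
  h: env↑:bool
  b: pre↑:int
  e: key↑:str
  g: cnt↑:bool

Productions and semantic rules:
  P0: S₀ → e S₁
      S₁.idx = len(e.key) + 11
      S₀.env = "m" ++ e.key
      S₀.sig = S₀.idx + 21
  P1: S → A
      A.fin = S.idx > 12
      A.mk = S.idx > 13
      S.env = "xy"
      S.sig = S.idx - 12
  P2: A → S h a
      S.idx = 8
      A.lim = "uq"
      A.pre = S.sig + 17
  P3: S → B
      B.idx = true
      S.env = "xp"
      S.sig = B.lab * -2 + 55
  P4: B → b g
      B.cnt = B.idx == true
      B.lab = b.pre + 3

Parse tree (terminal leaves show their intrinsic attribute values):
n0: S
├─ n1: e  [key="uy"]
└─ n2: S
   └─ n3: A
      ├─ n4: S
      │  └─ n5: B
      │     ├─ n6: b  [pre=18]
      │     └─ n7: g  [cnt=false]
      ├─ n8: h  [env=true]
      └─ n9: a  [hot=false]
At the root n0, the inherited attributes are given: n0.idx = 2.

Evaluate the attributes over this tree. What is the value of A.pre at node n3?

1. n0.idx = 2  [given at root]
2. n1.key = "uy"  [terminal]
3. n2.idx = 13  [len(e.key) + 11]
4. n3.fin = true  [S.idx > 12]
5. n3.mk = false  [S.idx > 13]
6. n4.idx = 8  [8]
7. n5.idx = true  [true]
8. n6.pre = 18  [terminal]
9. n7.cnt = false  [terminal]
10. n5.cnt = true  [B.idx == true]
11. n5.lab = 21  [b.pre + 3]
12. n4.env = "xp"  ["xp"]
13. n4.sig = 13  [B.lab * -2 + 55]
14. n8.env = true  [terminal]
15. n9.hot = false  [terminal]
16. n3.lim = "uq"  ["uq"]
17. n3.pre = 30  [S.sig + 17]
18. n2.env = "xy"  ["xy"]
19. n2.sig = 1  [S.idx - 12]
20. n0.env = "muy"  ["m" ++ e.key]
21. n0.sig = 23  [S₀.idx + 21]

30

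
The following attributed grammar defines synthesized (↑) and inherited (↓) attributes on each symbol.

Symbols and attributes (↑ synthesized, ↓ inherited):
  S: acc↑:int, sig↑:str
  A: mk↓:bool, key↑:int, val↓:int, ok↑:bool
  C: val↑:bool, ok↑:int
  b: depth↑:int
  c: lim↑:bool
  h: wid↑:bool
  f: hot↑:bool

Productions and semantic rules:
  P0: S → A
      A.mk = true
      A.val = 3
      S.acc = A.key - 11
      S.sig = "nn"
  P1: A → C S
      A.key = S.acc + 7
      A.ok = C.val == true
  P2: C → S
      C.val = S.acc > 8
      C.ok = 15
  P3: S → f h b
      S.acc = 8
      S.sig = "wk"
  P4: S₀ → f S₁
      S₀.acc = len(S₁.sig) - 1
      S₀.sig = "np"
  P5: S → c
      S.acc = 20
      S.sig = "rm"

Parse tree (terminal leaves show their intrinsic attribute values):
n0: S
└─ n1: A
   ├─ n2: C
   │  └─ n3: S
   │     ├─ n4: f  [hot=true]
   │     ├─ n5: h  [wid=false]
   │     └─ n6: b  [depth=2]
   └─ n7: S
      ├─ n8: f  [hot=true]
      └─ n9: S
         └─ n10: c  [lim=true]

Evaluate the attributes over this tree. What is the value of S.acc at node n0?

-3

1. n1.mk = true  [true]
2. n1.val = 3  [3]
3. n4.hot = true  [terminal]
4. n5.wid = false  [terminal]
5. n6.depth = 2  [terminal]
6. n3.acc = 8  [8]
7. n3.sig = "wk"  ["wk"]
8. n2.val = false  [S.acc > 8]
9. n2.ok = 15  [15]
10. n8.hot = true  [terminal]
11. n10.lim = true  [terminal]
12. n9.acc = 20  [20]
13. n9.sig = "rm"  ["rm"]
14. n7.acc = 1  [len(S₁.sig) - 1]
15. n7.sig = "np"  ["np"]
16. n1.key = 8  [S.acc + 7]
17. n1.ok = false  [C.val == true]
18. n0.acc = -3  [A.key - 11]
19. n0.sig = "nn"  ["nn"]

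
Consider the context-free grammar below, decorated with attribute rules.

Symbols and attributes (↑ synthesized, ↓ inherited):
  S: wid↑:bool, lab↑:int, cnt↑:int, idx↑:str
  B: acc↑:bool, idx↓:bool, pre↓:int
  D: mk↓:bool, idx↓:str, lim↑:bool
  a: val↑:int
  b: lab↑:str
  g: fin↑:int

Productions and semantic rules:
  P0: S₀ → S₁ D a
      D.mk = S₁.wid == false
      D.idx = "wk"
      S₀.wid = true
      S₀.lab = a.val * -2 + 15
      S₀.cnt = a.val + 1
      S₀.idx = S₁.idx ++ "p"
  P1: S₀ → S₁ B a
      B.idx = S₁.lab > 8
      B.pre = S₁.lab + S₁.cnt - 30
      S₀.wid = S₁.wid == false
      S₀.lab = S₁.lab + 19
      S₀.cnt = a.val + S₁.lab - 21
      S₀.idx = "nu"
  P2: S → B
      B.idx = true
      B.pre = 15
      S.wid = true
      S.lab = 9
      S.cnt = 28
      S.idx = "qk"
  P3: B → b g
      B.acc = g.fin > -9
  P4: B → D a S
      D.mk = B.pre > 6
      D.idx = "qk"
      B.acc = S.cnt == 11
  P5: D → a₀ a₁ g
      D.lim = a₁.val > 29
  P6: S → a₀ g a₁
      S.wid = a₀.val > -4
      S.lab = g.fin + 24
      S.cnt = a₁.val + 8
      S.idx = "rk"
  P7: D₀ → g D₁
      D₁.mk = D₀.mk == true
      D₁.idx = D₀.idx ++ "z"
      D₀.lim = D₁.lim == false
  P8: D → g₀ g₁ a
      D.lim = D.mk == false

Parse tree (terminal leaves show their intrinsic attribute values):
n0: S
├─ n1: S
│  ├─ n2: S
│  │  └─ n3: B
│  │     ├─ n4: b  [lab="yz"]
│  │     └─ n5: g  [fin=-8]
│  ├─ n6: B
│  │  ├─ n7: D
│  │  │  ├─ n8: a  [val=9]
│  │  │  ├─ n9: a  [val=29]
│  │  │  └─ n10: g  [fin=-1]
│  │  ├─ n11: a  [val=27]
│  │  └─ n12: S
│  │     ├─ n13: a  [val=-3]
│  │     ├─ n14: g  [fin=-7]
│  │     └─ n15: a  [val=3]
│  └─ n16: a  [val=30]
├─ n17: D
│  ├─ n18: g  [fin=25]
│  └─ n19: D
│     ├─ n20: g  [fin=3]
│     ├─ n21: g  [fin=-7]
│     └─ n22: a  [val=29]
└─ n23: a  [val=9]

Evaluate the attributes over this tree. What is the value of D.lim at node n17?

true

1. n3.idx = true  [true]
2. n3.pre = 15  [15]
3. n4.lab = "yz"  [terminal]
4. n5.fin = -8  [terminal]
5. n3.acc = true  [g.fin > -9]
6. n2.wid = true  [true]
7. n2.lab = 9  [9]
8. n2.cnt = 28  [28]
9. n2.idx = "qk"  ["qk"]
10. n6.idx = true  [S₁.lab > 8]
11. n6.pre = 7  [S₁.lab + S₁.cnt - 30]
12. n7.mk = true  [B.pre > 6]
13. n7.idx = "qk"  ["qk"]
14. n8.val = 9  [terminal]
15. n9.val = 29  [terminal]
16. n10.fin = -1  [terminal]
17. n7.lim = false  [a₁.val > 29]
18. n11.val = 27  [terminal]
19. n13.val = -3  [terminal]
20. n14.fin = -7  [terminal]
21. n15.val = 3  [terminal]
22. n12.wid = true  [a₀.val > -4]
23. n12.lab = 17  [g.fin + 24]
24. n12.cnt = 11  [a₁.val + 8]
25. n12.idx = "rk"  ["rk"]
26. n6.acc = true  [S.cnt == 11]
27. n16.val = 30  [terminal]
28. n1.wid = false  [S₁.wid == false]
29. n1.lab = 28  [S₁.lab + 19]
30. n1.cnt = 18  [a.val + S₁.lab - 21]
31. n1.idx = "nu"  ["nu"]
32. n17.mk = true  [S₁.wid == false]
33. n17.idx = "wk"  ["wk"]
34. n18.fin = 25  [terminal]
35. n19.mk = true  [D₀.mk == true]
36. n19.idx = "wkz"  [D₀.idx ++ "z"]
37. n20.fin = 3  [terminal]
38. n21.fin = -7  [terminal]
39. n22.val = 29  [terminal]
40. n19.lim = false  [D.mk == false]
41. n17.lim = true  [D₁.lim == false]
42. n23.val = 9  [terminal]
43. n0.wid = true  [true]
44. n0.lab = -3  [a.val * -2 + 15]
45. n0.cnt = 10  [a.val + 1]
46. n0.idx = "nup"  [S₁.idx ++ "p"]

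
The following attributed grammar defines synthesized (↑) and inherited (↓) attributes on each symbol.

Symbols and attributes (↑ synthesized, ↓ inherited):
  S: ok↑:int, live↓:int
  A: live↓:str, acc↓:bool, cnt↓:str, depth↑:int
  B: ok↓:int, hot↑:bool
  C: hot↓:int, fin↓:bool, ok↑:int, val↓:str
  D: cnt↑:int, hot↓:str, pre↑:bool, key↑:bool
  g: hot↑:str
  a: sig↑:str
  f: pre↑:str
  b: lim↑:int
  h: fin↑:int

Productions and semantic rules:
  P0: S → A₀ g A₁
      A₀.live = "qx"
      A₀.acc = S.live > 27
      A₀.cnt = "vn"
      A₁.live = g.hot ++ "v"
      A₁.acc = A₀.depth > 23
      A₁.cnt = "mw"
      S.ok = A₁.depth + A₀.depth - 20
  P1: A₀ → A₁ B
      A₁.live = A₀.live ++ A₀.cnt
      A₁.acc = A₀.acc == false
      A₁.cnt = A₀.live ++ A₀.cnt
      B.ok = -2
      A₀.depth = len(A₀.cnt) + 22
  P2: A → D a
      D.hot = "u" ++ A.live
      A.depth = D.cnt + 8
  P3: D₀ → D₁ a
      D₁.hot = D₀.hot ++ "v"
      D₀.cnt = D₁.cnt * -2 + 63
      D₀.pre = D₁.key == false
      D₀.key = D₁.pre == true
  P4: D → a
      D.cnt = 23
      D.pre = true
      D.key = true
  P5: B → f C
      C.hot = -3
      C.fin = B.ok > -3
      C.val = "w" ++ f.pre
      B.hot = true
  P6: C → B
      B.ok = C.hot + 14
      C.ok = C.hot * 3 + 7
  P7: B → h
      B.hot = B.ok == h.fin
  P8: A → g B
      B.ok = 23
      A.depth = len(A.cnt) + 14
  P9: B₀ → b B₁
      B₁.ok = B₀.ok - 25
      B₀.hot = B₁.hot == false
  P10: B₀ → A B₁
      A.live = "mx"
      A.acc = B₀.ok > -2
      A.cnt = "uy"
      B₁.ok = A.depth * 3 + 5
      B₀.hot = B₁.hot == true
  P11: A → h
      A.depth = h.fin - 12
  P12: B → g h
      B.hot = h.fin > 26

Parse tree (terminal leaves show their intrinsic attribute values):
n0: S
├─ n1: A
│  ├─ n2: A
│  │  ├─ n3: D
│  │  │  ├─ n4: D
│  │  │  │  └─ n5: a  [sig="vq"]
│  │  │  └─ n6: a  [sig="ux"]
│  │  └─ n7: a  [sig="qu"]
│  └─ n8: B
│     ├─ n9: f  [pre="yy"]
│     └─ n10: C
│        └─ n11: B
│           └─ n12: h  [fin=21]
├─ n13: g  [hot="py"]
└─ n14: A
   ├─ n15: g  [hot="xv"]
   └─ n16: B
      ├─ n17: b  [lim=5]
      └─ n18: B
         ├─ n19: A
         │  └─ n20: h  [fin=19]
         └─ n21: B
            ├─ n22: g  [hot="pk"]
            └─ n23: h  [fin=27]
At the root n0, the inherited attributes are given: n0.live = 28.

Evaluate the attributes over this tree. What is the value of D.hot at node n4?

1. n0.live = 28  [given at root]
2. n1.live = "qx"  ["qx"]
3. n1.acc = true  [S.live > 27]
4. n1.cnt = "vn"  ["vn"]
5. n2.live = "qxvn"  [A₀.live ++ A₀.cnt]
6. n2.acc = false  [A₀.acc == false]
7. n2.cnt = "qxvn"  [A₀.live ++ A₀.cnt]
8. n3.hot = "uqxvn"  ["u" ++ A.live]
9. n4.hot = "uqxvnv"  [D₀.hot ++ "v"]
10. n5.sig = "vq"  [terminal]
11. n4.cnt = 23  [23]
12. n4.pre = true  [true]
13. n4.key = true  [true]
14. n6.sig = "ux"  [terminal]
15. n3.cnt = 17  [D₁.cnt * -2 + 63]
16. n3.pre = false  [D₁.key == false]
17. n3.key = true  [D₁.pre == true]
18. n7.sig = "qu"  [terminal]
19. n2.depth = 25  [D.cnt + 8]
20. n8.ok = -2  [-2]
21. n9.pre = "yy"  [terminal]
22. n10.hot = -3  [-3]
23. n10.fin = true  [B.ok > -3]
24. n10.val = "wyy"  ["w" ++ f.pre]
25. n11.ok = 11  [C.hot + 14]
26. n12.fin = 21  [terminal]
27. n11.hot = false  [B.ok == h.fin]
28. n10.ok = -2  [C.hot * 3 + 7]
29. n8.hot = true  [true]
30. n1.depth = 24  [len(A₀.cnt) + 22]
31. n13.hot = "py"  [terminal]
32. n14.live = "pyv"  [g.hot ++ "v"]
33. n14.acc = true  [A₀.depth > 23]
34. n14.cnt = "mw"  ["mw"]
35. n15.hot = "xv"  [terminal]
36. n16.ok = 23  [23]
37. n17.lim = 5  [terminal]
38. n18.ok = -2  [B₀.ok - 25]
39. n19.live = "mx"  ["mx"]
40. n19.acc = false  [B₀.ok > -2]
41. n19.cnt = "uy"  ["uy"]
42. n20.fin = 19  [terminal]
43. n19.depth = 7  [h.fin - 12]
44. n21.ok = 26  [A.depth * 3 + 5]
45. n22.hot = "pk"  [terminal]
46. n23.fin = 27  [terminal]
47. n21.hot = true  [h.fin > 26]
48. n18.hot = true  [B₁.hot == true]
49. n16.hot = false  [B₁.hot == false]
50. n14.depth = 16  [len(A.cnt) + 14]
51. n0.ok = 20  [A₁.depth + A₀.depth - 20]

"uqxvnv"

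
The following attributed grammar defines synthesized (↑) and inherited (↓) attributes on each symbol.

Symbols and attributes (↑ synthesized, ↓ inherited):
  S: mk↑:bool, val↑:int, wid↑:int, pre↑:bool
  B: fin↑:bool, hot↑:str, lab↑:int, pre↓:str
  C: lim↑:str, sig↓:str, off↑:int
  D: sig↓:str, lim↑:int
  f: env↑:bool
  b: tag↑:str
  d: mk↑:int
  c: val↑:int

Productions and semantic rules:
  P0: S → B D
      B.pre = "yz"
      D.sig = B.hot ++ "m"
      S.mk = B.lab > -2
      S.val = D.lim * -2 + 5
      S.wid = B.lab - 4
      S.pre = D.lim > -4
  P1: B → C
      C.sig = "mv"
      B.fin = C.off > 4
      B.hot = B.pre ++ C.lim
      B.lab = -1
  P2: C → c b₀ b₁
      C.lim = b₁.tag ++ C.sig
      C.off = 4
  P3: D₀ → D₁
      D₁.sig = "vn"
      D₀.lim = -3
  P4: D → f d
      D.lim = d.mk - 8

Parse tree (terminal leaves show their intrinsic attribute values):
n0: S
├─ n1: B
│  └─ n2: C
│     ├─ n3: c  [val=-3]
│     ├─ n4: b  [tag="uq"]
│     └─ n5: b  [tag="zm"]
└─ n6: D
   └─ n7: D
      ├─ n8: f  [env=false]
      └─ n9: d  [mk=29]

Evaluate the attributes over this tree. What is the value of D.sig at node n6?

1. n1.pre = "yz"  ["yz"]
2. n2.sig = "mv"  ["mv"]
3. n3.val = -3  [terminal]
4. n4.tag = "uq"  [terminal]
5. n5.tag = "zm"  [terminal]
6. n2.lim = "zmmv"  [b₁.tag ++ C.sig]
7. n2.off = 4  [4]
8. n1.fin = false  [C.off > 4]
9. n1.hot = "yzzmmv"  [B.pre ++ C.lim]
10. n1.lab = -1  [-1]
11. n6.sig = "yzzmmvm"  [B.hot ++ "m"]
12. n7.sig = "vn"  ["vn"]
13. n8.env = false  [terminal]
14. n9.mk = 29  [terminal]
15. n7.lim = 21  [d.mk - 8]
16. n6.lim = -3  [-3]
17. n0.mk = true  [B.lab > -2]
18. n0.val = 11  [D.lim * -2 + 5]
19. n0.wid = -5  [B.lab - 4]
20. n0.pre = true  [D.lim > -4]

"yzzmmvm"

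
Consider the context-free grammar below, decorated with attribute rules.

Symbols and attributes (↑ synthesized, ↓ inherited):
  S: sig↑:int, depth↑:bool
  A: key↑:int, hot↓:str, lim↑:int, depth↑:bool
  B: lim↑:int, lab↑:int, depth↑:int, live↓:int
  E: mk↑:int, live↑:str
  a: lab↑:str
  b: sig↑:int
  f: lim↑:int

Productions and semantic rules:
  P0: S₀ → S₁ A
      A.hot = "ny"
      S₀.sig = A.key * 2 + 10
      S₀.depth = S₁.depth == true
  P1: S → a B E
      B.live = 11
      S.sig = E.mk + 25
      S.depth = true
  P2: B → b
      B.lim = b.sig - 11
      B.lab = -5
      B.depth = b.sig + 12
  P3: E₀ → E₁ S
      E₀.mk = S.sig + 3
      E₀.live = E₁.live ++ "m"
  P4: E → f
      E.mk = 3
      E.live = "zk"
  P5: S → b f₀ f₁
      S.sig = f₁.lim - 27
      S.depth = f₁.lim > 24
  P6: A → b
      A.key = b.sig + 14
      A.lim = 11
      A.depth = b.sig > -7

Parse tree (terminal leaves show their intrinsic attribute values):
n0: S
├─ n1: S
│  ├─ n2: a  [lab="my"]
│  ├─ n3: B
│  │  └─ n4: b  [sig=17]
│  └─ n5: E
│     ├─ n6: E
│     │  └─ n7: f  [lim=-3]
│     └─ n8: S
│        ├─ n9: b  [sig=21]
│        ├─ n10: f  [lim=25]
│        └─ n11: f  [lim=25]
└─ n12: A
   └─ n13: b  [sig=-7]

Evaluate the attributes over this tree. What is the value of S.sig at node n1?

1. n2.lab = "my"  [terminal]
2. n3.live = 11  [11]
3. n4.sig = 17  [terminal]
4. n3.lim = 6  [b.sig - 11]
5. n3.lab = -5  [-5]
6. n3.depth = 29  [b.sig + 12]
7. n7.lim = -3  [terminal]
8. n6.mk = 3  [3]
9. n6.live = "zk"  ["zk"]
10. n9.sig = 21  [terminal]
11. n10.lim = 25  [terminal]
12. n11.lim = 25  [terminal]
13. n8.sig = -2  [f₁.lim - 27]
14. n8.depth = true  [f₁.lim > 24]
15. n5.mk = 1  [S.sig + 3]
16. n5.live = "zkm"  [E₁.live ++ "m"]
17. n1.sig = 26  [E.mk + 25]
18. n1.depth = true  [true]
19. n12.hot = "ny"  ["ny"]
20. n13.sig = -7  [terminal]
21. n12.key = 7  [b.sig + 14]
22. n12.lim = 11  [11]
23. n12.depth = false  [b.sig > -7]
24. n0.sig = 24  [A.key * 2 + 10]
25. n0.depth = true  [S₁.depth == true]

26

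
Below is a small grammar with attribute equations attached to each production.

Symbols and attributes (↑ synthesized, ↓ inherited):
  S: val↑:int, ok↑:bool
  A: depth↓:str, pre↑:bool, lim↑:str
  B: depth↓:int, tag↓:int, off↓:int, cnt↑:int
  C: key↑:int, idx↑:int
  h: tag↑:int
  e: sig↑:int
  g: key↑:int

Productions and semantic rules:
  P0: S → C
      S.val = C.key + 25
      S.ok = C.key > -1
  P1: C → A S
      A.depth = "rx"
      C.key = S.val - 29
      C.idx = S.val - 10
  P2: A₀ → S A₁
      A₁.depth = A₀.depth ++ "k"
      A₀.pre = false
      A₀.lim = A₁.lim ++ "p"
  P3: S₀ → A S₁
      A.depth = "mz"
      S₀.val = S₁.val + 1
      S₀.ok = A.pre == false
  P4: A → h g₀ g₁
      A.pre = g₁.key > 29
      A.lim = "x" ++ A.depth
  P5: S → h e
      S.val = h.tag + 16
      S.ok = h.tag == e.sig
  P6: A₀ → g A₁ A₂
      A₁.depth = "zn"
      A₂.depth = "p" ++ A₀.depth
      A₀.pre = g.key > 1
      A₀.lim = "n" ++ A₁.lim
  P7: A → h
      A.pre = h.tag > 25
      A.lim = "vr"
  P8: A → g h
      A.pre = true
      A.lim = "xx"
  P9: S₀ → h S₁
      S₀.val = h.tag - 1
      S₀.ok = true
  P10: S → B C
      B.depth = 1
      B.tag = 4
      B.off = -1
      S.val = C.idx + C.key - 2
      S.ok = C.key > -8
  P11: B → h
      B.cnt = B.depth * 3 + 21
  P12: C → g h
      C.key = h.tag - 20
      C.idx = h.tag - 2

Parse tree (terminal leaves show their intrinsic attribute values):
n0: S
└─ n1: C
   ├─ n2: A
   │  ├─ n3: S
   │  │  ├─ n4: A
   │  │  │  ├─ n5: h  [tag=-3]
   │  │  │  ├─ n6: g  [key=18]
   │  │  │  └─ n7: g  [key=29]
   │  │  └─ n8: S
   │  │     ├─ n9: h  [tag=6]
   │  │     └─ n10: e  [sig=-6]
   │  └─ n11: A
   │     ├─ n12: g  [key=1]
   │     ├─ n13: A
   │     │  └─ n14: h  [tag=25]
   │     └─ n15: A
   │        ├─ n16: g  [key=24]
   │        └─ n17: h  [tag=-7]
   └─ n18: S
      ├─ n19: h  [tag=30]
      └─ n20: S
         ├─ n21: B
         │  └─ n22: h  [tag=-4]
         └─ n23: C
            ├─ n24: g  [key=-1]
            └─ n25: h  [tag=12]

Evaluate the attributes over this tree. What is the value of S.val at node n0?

25

1. n2.depth = "rx"  ["rx"]
2. n4.depth = "mz"  ["mz"]
3. n5.tag = -3  [terminal]
4. n6.key = 18  [terminal]
5. n7.key = 29  [terminal]
6. n4.pre = false  [g₁.key > 29]
7. n4.lim = "xmz"  ["x" ++ A.depth]
8. n9.tag = 6  [terminal]
9. n10.sig = -6  [terminal]
10. n8.val = 22  [h.tag + 16]
11. n8.ok = false  [h.tag == e.sig]
12. n3.val = 23  [S₁.val + 1]
13. n3.ok = true  [A.pre == false]
14. n11.depth = "rxk"  [A₀.depth ++ "k"]
15. n12.key = 1  [terminal]
16. n13.depth = "zn"  ["zn"]
17. n14.tag = 25  [terminal]
18. n13.pre = false  [h.tag > 25]
19. n13.lim = "vr"  ["vr"]
20. n15.depth = "prxk"  ["p" ++ A₀.depth]
21. n16.key = 24  [terminal]
22. n17.tag = -7  [terminal]
23. n15.pre = true  [true]
24. n15.lim = "xx"  ["xx"]
25. n11.pre = false  [g.key > 1]
26. n11.lim = "nvr"  ["n" ++ A₁.lim]
27. n2.pre = false  [false]
28. n2.lim = "nvrp"  [A₁.lim ++ "p"]
29. n19.tag = 30  [terminal]
30. n21.depth = 1  [1]
31. n21.tag = 4  [4]
32. n21.off = -1  [-1]
33. n22.tag = -4  [terminal]
34. n21.cnt = 24  [B.depth * 3 + 21]
35. n24.key = -1  [terminal]
36. n25.tag = 12  [terminal]
37. n23.key = -8  [h.tag - 20]
38. n23.idx = 10  [h.tag - 2]
39. n20.val = 0  [C.idx + C.key - 2]
40. n20.ok = false  [C.key > -8]
41. n18.val = 29  [h.tag - 1]
42. n18.ok = true  [true]
43. n1.key = 0  [S.val - 29]
44. n1.idx = 19  [S.val - 10]
45. n0.val = 25  [C.key + 25]
46. n0.ok = true  [C.key > -1]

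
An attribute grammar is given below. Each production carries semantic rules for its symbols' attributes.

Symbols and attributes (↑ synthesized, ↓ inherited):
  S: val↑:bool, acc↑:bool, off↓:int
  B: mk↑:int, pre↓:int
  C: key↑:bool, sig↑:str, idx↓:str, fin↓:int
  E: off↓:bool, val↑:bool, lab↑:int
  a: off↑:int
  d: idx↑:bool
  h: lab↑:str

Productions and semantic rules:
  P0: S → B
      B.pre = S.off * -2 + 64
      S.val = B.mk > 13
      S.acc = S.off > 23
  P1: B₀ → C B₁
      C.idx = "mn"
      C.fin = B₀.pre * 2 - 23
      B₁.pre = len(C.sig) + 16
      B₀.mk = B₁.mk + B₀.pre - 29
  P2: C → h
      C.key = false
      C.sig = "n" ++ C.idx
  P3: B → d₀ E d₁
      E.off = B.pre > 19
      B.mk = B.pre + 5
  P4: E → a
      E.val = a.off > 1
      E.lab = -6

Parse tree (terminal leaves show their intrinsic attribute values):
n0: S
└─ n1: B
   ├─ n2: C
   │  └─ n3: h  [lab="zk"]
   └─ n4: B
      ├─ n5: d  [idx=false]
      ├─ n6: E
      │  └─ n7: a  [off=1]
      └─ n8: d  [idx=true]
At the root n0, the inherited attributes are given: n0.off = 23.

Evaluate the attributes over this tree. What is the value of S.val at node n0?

1. n0.off = 23  [given at root]
2. n1.pre = 18  [S.off * -2 + 64]
3. n2.idx = "mn"  ["mn"]
4. n2.fin = 13  [B₀.pre * 2 - 23]
5. n3.lab = "zk"  [terminal]
6. n2.key = false  [false]
7. n2.sig = "nmn"  ["n" ++ C.idx]
8. n4.pre = 19  [len(C.sig) + 16]
9. n5.idx = false  [terminal]
10. n6.off = false  [B.pre > 19]
11. n7.off = 1  [terminal]
12. n6.val = false  [a.off > 1]
13. n6.lab = -6  [-6]
14. n8.idx = true  [terminal]
15. n4.mk = 24  [B.pre + 5]
16. n1.mk = 13  [B₁.mk + B₀.pre - 29]
17. n0.val = false  [B.mk > 13]
18. n0.acc = false  [S.off > 23]

false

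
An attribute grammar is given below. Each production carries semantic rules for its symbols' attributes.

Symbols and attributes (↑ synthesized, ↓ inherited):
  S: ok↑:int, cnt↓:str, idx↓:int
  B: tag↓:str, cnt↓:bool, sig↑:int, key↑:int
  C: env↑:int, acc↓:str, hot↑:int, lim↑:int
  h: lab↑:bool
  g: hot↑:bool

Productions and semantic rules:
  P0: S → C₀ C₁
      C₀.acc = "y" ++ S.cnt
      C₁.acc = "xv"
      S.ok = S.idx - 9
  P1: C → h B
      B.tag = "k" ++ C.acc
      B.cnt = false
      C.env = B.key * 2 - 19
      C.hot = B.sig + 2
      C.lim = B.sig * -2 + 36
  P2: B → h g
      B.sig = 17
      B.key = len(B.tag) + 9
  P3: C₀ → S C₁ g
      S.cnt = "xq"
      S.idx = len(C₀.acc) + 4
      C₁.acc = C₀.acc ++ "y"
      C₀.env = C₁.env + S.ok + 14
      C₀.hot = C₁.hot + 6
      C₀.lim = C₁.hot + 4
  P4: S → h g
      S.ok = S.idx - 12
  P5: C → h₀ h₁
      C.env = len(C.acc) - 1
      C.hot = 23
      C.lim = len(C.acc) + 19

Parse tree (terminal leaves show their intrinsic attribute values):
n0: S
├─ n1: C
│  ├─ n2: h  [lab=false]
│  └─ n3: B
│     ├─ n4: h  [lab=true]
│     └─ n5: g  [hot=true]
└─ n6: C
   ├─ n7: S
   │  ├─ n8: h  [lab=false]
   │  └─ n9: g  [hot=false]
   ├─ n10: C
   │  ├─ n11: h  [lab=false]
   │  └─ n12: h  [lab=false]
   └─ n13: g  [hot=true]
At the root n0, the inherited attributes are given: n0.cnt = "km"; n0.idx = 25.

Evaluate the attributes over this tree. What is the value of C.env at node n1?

1. n0.cnt = "km"  [given at root]
2. n0.idx = 25  [given at root]
3. n1.acc = "ykm"  ["y" ++ S.cnt]
4. n2.lab = false  [terminal]
5. n3.tag = "kykm"  ["k" ++ C.acc]
6. n3.cnt = false  [false]
7. n4.lab = true  [terminal]
8. n5.hot = true  [terminal]
9. n3.sig = 17  [17]
10. n3.key = 13  [len(B.tag) + 9]
11. n1.env = 7  [B.key * 2 - 19]
12. n1.hot = 19  [B.sig + 2]
13. n1.lim = 2  [B.sig * -2 + 36]
14. n6.acc = "xv"  ["xv"]
15. n7.cnt = "xq"  ["xq"]
16. n7.idx = 6  [len(C₀.acc) + 4]
17. n8.lab = false  [terminal]
18. n9.hot = false  [terminal]
19. n7.ok = -6  [S.idx - 12]
20. n10.acc = "xvy"  [C₀.acc ++ "y"]
21. n11.lab = false  [terminal]
22. n12.lab = false  [terminal]
23. n10.env = 2  [len(C.acc) - 1]
24. n10.hot = 23  [23]
25. n10.lim = 22  [len(C.acc) + 19]
26. n13.hot = true  [terminal]
27. n6.env = 10  [C₁.env + S.ok + 14]
28. n6.hot = 29  [C₁.hot + 6]
29. n6.lim = 27  [C₁.hot + 4]
30. n0.ok = 16  [S.idx - 9]

7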